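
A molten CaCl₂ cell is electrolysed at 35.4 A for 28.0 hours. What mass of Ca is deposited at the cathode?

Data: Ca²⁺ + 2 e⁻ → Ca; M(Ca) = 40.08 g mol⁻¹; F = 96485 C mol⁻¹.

Q = I·t = 35.40 A × 100800 s = 3568000 C.
n(e⁻) = Q/F = 3568000 / 96485 = 36.98 mol.
Ca²⁺ + 2 e⁻ → Ca, so n(Ca) = n(e⁻)/2 = 18.49 mol.
m = n·M = 18.49 × 40.08 = 741 g.

741 g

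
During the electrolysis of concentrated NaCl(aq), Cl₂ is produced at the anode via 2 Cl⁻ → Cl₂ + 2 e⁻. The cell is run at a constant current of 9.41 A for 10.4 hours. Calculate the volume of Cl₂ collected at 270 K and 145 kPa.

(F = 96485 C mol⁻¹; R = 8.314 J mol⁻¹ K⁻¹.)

Q = I·t = 9.410 A × 37440 s = 352300 C.
n(e⁻) = Q/F = 352300 / 96485 = 3.651 mol.
2 electrons are transferred per Cl₂ molecule, so n(Cl₂) = 3.651 / 2 = 1.826 mol.
V = nRT/P = (1.826 × 8.314 × 270) / (145 × 10³ Pa) = 0.0283 m³ = 28.3 L.

28.3 L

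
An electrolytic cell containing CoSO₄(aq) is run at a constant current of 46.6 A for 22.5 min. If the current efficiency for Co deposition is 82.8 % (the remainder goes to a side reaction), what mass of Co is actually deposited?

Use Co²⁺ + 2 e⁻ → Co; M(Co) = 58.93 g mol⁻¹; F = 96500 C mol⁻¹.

15.9 g

Q = I·t = 46.60 × 1350.0 = 62910 C.
n(e⁻) = 62910/96500 = 0.6519 mol; theoretically n(Co) = 0.6519/2 = 0.3260 mol, m_theo = 19.21 g.
At 82.8 % efficiency, m_actual = 0.828 × 19.21 = 15.9 g.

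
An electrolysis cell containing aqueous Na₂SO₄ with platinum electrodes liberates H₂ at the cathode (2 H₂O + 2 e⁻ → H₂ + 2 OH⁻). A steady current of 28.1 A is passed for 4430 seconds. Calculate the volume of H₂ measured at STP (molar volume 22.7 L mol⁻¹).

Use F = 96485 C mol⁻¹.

Q = I·t = 28.10 A × 4430.0 s = 124500 C.
n(e⁻) = Q/F = 124500 / 96485 = 1.290 mol.
2 electrons are transferred per H₂ molecule, so n(H₂) = 1.290 / 2 = 0.6451 mol.
V = n × V_m = 0.6451 × 22.7 = 14.6 L.

14.6 L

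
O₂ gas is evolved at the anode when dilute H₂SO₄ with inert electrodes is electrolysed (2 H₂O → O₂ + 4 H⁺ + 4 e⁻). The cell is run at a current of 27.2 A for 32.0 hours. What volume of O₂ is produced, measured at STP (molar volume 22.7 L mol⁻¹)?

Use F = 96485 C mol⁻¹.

184 L

Q = I·t = 27.20 A × 115200 s = 3133000 C.
n(e⁻) = Q/F = 3133000 / 96485 = 32.48 mol.
4 electrons are transferred per O₂ molecule, so n(O₂) = 32.48 / 4 = 8.119 mol.
V = n × V_m = 8.119 × 22.7 = 184 L.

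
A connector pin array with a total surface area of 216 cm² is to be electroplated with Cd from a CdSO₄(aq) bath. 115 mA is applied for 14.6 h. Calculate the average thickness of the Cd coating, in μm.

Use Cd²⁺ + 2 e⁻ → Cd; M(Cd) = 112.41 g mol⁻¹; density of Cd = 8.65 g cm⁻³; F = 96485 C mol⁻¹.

Q = I·t = 0.1150 × 52560 = 6044 C; n(e⁻) = 0.06265 mol.
n(Cd) = n(e⁻)/2 = 0.03132 mol, so m = 0.03132 × 112.41 = 3.521 g.
Volume = m/ρ = 3.521 / 8.65 = 0.4071 cm³.
Thickness = V/A = 0.4071 / 216 = 0.00188 cm = 18.8 μm.

18.8 μm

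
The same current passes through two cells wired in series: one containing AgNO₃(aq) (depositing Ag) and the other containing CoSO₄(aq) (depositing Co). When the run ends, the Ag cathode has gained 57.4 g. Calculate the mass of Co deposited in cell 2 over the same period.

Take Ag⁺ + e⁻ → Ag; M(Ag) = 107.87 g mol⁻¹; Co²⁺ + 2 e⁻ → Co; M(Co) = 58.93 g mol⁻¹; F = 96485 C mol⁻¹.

n(Ag) = 57.4 / 107.87 = 0.5321 mol.
Since Ag⁺ + e⁻ → Ag, n(e⁻) passed = 1 × 0.5321 = 0.5321 mol.
Cells in series carry the same charge, so the same 0.5321 mol of electrons passes through cell 2.
Co²⁺ + 2 e⁻ → Co, so n(Co) = 0.5321 / 2 = 0.2661 mol.
m(Co) = 0.2661 × 58.93 = 15.7 g.

15.7 g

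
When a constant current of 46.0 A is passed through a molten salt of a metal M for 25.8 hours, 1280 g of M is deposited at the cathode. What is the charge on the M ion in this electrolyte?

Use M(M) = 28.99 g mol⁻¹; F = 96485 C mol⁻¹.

+1

Q = I·t = 46.00 A × 92880 s = 4272000 C, so n(e⁻) = 4272000/96485 = 44.28 mol.
n(M) deposited = 1280 / 28.99 = 44.15 mol.
Electrons per atom = n(e⁻)/n(M) = 44.28 / 44.15 = 1.00 ≈ 1, so the ion is M⁺.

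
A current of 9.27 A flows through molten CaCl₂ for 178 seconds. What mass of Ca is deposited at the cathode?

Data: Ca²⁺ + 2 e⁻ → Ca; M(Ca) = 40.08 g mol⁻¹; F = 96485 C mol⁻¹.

Q = I·t = 9.270 A × 178.00 s = 1650 C.
n(e⁻) = Q/F = 1650 / 96485 = 0.01710 mol.
Ca²⁺ + 2 e⁻ → Ca, so n(Ca) = n(e⁻)/2 = 0.008551 mol.
m = n·M = 0.008551 × 40.08 = 0.343 g.

0.343 g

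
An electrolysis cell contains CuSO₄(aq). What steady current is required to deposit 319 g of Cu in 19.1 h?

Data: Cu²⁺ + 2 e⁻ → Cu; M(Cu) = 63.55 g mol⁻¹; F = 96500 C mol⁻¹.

n(Cu) = 319 / 63.55 = 5.020 mol.
n(e⁻) = 2 × 5.020 = 10.04 mol.
Q = n(e⁻)·F = 10.04 × 96500 = 968800 C.
I = Q/t = 968800 / 68760 s = 14.1 A.

14.1 A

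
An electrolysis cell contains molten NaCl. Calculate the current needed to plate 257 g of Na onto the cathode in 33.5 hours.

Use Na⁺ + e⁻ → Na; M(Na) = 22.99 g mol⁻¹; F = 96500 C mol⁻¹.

8.94 A

n(Na) = 257 / 22.99 = 11.18 mol.
n(e⁻) = 1 × 11.18 = 11.18 mol.
Q = n(e⁻)·F = 11.18 × 96500 = 1079000 C.
I = Q/t = 1079000 / 120600 s = 8.94 A.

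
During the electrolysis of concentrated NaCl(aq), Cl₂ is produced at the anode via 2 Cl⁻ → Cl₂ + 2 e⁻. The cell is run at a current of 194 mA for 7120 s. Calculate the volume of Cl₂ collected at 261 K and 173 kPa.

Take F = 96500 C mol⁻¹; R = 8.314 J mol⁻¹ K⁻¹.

Q = I·t = 0.1940 A × 7120.0 s = 1381 C.
n(e⁻) = Q/F = 1381 / 96500 = 0.01431 mol.
2 electrons are transferred per Cl₂ molecule, so n(Cl₂) = 0.01431 / 2 = 0.007157 mol.
V = nRT/P = (0.007157 × 8.314 × 261) / (173 × 10³ Pa) = 8.98 × 10⁻⁵ m³ = 0.0898 L.

0.0898 L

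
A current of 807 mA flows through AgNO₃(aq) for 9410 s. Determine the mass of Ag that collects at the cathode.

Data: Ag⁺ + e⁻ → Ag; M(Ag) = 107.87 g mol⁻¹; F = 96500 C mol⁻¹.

Q = I·t = 0.8070 A × 9410.0 s = 7594 C.
n(e⁻) = Q/F = 7594 / 96500 = 0.07869 mol.
Ag⁺ + e⁻ → Ag, so n(Ag) = n(e⁻)/1 = 0.07869 mol.
m = n·M = 0.07869 × 107.87 = 8.49 g.

8.49 g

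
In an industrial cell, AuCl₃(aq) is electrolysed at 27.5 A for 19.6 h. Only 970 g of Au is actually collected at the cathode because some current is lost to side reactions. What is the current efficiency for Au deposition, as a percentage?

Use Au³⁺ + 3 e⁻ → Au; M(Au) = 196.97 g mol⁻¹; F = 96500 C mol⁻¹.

73.5 %

Q = I·t = 27.50 × 70560 = 1940000 C; n(e⁻) = 1940000/96500 = 20.11 mol.
Theoretical n(Au) = n(e⁻)/3 = 6.703 mol, i.e. m_theo = 6.703 × 196.97 = 1320 g.
Efficiency = m_actual / m_theo = 970 / 1320 = 73.5 %.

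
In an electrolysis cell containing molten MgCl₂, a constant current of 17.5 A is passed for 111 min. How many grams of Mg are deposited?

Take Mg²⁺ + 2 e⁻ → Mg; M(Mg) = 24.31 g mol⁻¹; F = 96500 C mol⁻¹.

14.7 g

Q = I·t = 17.50 A × 6660.0 s = 116600 C.
n(e⁻) = Q/F = 116600 / 96500 = 1.208 mol.
Mg²⁺ + 2 e⁻ → Mg, so n(Mg) = n(e⁻)/2 = 0.6039 mol.
m = n·M = 0.6039 × 24.31 = 14.7 g.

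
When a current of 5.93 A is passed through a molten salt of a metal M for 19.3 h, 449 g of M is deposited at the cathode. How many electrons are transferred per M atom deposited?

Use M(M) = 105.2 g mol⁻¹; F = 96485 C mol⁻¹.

Q = I·t = 5.930 A × 69480 s = 412000 C, so n(e⁻) = 412000/96485 = 4.270 mol.
n(M) deposited = 449 / 105.2 = 4.268 mol.
Electrons per atom = n(e⁻)/n(M) = 4.270 / 4.268 = 1.00 ≈ 1, so the ion is M⁺.

1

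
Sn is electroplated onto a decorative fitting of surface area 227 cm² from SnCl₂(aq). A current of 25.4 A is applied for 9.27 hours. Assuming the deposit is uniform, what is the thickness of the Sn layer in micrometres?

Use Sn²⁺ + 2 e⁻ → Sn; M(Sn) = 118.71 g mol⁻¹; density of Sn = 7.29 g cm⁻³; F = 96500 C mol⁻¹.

3150 μm

Q = I·t = 25.40 × 33372 = 847600 C; n(e⁻) = 8.784 mol.
n(Sn) = n(e⁻)/2 = 4.392 mol, so m = 4.392 × 118.71 = 521.4 g.
Volume = m/ρ = 521.4 / 7.29 = 71.52 cm³.
Thickness = V/A = 71.52 / 227 = 0.315 cm = 3150 μm.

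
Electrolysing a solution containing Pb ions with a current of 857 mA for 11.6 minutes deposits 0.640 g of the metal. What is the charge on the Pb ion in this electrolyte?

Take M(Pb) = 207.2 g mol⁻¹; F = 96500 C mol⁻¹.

Q = I·t = 0.8570 A × 696.00 s = 596.5 C, so n(e⁻) = 596.5/96500 = 0.006181 mol.
n(Pb) deposited = 0.640 / 207.2 = 0.003089 mol.
Electrons per atom = n(e⁻)/n(Pb) = 0.006181 / 0.003089 = 2.00 ≈ 2, so the ion is Pb²⁺.

+2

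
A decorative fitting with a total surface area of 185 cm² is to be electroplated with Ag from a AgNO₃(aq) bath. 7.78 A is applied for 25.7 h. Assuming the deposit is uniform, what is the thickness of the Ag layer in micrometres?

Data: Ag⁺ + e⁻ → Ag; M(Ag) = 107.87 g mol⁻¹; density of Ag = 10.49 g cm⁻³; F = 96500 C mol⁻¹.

4150 μm

Q = I·t = 7.780 × 92520 = 719800 C; n(e⁻) = 7.459 mol.
n(Ag) = n(e⁻)/1 = 7.459 mol, so m = 7.459 × 107.87 = 804.6 g.
Volume = m/ρ = 804.6 / 10.49 = 76.70 cm³.
Thickness = V/A = 76.70 / 185 = 0.415 cm = 4150 μm.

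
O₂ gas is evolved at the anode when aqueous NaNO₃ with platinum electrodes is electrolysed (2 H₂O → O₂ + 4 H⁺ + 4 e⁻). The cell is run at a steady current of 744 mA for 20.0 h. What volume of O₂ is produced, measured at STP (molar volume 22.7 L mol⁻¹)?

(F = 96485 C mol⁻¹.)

Q = I·t = 0.7440 A × 72000 s = 53570 C.
n(e⁻) = Q/F = 53570 / 96485 = 0.5552 mol.
4 electrons are transferred per O₂ molecule, so n(O₂) = 0.5552 / 4 = 0.1388 mol.
V = n × V_m = 0.1388 × 22.7 = 3.15 L.

3.15 L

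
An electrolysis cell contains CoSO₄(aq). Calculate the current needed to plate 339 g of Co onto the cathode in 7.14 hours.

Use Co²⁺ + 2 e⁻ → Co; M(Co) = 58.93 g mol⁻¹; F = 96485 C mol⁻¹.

n(Co) = 339 / 58.93 = 5.753 mol.
n(e⁻) = 2 × 5.753 = 11.51 mol.
Q = n(e⁻)·F = 11.51 × 96485 = 1110000 C.
I = Q/t = 1110000 / 25704 s = 43.2 A.

43.2 A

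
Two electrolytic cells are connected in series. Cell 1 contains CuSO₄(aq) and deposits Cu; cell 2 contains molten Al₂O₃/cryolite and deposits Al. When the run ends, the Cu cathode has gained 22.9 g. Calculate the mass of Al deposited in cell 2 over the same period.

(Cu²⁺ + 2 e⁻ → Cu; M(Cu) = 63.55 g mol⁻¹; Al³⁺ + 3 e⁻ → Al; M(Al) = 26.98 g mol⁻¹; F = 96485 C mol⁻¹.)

6.48 g

n(Cu) = 22.9 / 63.55 = 0.3603 mol.
Since Cu²⁺ + 2 e⁻ → Cu, n(e⁻) passed = 2 × 0.3603 = 0.7207 mol.
Cells in series carry the same charge, so the same 0.7207 mol of electrons passes through cell 2.
Al³⁺ + 3 e⁻ → Al, so n(Al) = 0.7207 / 3 = 0.2402 mol.
m(Al) = 0.2402 × 26.98 = 6.48 g.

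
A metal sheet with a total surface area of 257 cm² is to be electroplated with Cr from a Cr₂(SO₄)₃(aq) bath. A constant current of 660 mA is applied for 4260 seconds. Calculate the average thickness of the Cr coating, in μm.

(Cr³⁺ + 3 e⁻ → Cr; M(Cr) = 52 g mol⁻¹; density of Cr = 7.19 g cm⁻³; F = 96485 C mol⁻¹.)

2.73 μm

Q = I·t = 0.6600 × 4260.0 = 2812 C; n(e⁻) = 0.02914 mol.
n(Cr) = n(e⁻)/3 = 0.009713 mol, so m = 0.009713 × 52 = 0.5051 g.
Volume = m/ρ = 0.5051 / 7.19 = 0.07025 cm³.
Thickness = V/A = 0.07025 / 257 = 2.73 × 10⁻⁴ cm = 2.73 μm.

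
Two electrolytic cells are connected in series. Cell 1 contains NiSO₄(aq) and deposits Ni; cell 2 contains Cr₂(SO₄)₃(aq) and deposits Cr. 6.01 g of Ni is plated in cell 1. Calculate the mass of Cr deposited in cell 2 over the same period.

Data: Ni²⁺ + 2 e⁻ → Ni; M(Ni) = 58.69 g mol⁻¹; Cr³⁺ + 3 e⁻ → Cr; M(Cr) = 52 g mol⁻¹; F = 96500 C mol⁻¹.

n(Ni) = 6.01 / 58.69 = 0.1024 mol.
Since Ni²⁺ + 2 e⁻ → Ni, n(e⁻) passed = 2 × 0.1024 = 0.2048 mol.
Cells in series carry the same charge, so the same 0.2048 mol of electrons passes through cell 2.
Cr³⁺ + 3 e⁻ → Cr, so n(Cr) = 0.2048 / 3 = 0.06827 mol.
m(Cr) = 0.06827 × 52 = 3.55 g.

3.55 g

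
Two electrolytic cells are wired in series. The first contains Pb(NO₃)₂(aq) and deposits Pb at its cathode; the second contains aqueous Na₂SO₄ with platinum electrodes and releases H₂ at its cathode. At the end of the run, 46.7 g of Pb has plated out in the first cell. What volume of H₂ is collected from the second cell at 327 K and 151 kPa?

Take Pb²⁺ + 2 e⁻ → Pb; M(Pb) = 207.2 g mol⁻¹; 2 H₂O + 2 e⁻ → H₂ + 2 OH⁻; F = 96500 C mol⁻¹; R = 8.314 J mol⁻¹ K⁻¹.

n(Pb) = 46.7 / 207.2 = 0.2254 mol, so n(e⁻) = 2 × 0.2254 = 0.4508 mol.
The cells are in series, so the same 0.4508 mol of electrons passes through the second cell.
2 H₂O + 2 e⁻ → H₂ + 2 OH⁻ — 2 mol e⁻ per mol H₂, so n(H₂) = 0.4508/2 = 0.2254 mol.
V = nRT/P = (0.2254 × 8.314 × 327) / (151 × 10³) = 0.00406 m³ = 4.06 L.

4.06 L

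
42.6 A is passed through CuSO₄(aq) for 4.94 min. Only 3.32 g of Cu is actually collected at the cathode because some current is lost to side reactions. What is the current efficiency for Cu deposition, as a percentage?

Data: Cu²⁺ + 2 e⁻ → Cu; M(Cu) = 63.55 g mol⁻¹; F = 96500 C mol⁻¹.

79.9 %

Q = I·t = 42.60 × 296.40 = 12630 C; n(e⁻) = 12630/96500 = 0.1308 mol.
Theoretical n(Cu) = n(e⁻)/2 = 0.06542 mol, i.e. m_theo = 0.06542 × 63.55 = 4.158 g.
Efficiency = m_actual / m_theo = 3.32 / 4.158 = 79.9 %.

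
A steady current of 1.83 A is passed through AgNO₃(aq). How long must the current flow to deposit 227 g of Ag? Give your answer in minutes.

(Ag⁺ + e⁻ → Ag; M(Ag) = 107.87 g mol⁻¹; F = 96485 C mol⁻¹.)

1850 min

n(Ag) = m/M = 227 / 107.87 = 2.104 mol.
Each Ag atom requires 1 electron, so n(e⁻) = 1 × 2.104 = 2.104 mol.
Q = n(e⁻)·F = 2.104 × 96485 = 203000 C.
t = Q/I = 203000 / 1.830 A = 111000 s = 1850 min.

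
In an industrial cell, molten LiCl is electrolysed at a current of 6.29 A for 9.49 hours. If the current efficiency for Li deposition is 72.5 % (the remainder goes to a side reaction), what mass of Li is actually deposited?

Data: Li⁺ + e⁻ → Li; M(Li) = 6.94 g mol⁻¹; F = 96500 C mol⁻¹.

11.2 g

Q = I·t = 6.290 × 34164 = 214900 C.
n(e⁻) = 214900/96500 = 2.227 mol; theoretically n(Li) = 2.227/1 = 2.227 mol, m_theo = 15.45 g.
At 72.5 % efficiency, m_actual = 0.725 × 15.45 = 11.2 g.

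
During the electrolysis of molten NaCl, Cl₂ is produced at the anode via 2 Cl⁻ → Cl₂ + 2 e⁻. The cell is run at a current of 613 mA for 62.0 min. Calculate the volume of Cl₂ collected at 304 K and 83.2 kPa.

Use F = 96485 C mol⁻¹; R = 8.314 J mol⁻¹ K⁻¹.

0.359 L

Q = I·t = 0.6130 A × 3720.0 s = 2280 C.
n(e⁻) = Q/F = 2280 / 96485 = 0.02363 mol.
2 electrons are transferred per Cl₂ molecule, so n(Cl₂) = 0.02363 / 2 = 0.01182 mol.
V = nRT/P = (0.01182 × 8.314 × 304) / (83.2 × 10³ Pa) = 3.59 × 10⁻⁴ m³ = 0.359 L.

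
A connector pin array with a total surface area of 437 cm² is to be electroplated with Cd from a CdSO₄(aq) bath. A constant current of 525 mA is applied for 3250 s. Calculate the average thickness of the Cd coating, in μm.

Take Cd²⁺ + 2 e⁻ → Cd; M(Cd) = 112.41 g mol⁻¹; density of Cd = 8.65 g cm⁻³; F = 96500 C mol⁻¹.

2.63 μm

Q = I·t = 0.5250 × 3250.0 = 1706 C; n(e⁻) = 0.01768 mol.
n(Cd) = n(e⁻)/2 = 0.008841 mol, so m = 0.008841 × 112.41 = 0.9938 g.
Volume = m/ρ = 0.9938 / 8.65 = 0.1149 cm³.
Thickness = V/A = 0.1149 / 437 = 2.63 × 10⁻⁴ cm = 2.63 μm.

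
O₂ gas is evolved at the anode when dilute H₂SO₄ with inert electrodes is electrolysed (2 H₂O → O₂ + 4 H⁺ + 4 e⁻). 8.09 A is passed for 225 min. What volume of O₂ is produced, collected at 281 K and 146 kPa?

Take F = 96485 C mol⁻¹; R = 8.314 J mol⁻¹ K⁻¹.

Q = I·t = 8.090 A × 13500 s = 109200 C.
n(e⁻) = Q/F = 109200 / 96485 = 1.132 mol.
4 electrons are transferred per O₂ molecule, so n(O₂) = 1.132 / 4 = 0.2830 mol.
V = nRT/P = (0.2830 × 8.314 × 281) / (146 × 10³ Pa) = 0.00453 m³ = 4.53 L.

4.53 L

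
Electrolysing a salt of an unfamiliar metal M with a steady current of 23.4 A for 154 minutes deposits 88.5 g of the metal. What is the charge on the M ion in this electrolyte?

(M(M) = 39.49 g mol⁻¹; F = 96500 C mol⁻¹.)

Q = I·t = 23.40 A × 9240.0 s = 216200 C, so n(e⁻) = 216200/96500 = 2.241 mol.
n(M) deposited = 88.5 / 39.49 = 2.241 mol.
Electrons per atom = n(e⁻)/n(M) = 2.241 / 2.241 = 1.00 ≈ 1, so the ion is M⁺.

+1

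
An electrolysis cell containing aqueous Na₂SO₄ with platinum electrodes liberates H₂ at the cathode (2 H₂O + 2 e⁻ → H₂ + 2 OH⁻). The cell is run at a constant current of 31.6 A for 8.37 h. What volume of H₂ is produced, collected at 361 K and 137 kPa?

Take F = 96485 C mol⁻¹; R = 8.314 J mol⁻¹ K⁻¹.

108 L

Q = I·t = 31.60 A × 30132 s = 952200 C.
n(e⁻) = Q/F = 952200 / 96485 = 9.869 mol.
2 electrons are transferred per H₂ molecule, so n(H₂) = 9.869 / 2 = 4.934 mol.
V = nRT/P = (4.934 × 8.314 × 361) / (137 × 10³ Pa) = 0.108 m³ = 108 L.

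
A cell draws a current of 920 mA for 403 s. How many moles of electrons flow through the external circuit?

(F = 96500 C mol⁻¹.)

0.00384 mol

Q = I·t = 0.9200 A × 403.00 s = 370.8 C.
n(e⁻) = Q/F = 370.8 / 96500 = 0.00384 mol.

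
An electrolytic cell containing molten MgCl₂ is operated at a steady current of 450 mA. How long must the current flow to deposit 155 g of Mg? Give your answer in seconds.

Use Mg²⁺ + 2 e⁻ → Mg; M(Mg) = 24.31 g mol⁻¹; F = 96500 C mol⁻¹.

2.73 × 10⁶ s

n(Mg) = m/M = 155 / 24.31 = 6.376 mol.
Each Mg atom requires 2 electrons, so n(e⁻) = 2 × 6.376 = 12.75 mol.
Q = n(e⁻)·F = 12.75 × 96500 = 1231000 C.
t = Q/I = 1231000 / 0.4500 A = 2735000 s.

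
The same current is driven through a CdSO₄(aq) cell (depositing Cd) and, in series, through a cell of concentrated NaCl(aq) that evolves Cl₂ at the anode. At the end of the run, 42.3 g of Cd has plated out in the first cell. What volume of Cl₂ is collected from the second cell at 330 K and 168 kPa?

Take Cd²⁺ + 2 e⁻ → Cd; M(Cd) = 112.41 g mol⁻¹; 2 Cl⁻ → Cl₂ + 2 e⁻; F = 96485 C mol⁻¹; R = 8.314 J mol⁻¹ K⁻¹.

n(Cd) = 42.3 / 112.41 = 0.3763 mol, so n(e⁻) = 2 × 0.3763 = 0.7526 mol.
The cells are in series, so the same 0.7526 mol of electrons passes through the second cell.
2 Cl⁻ → Cl₂ + 2 e⁻ — 2 mol e⁻ per mol Cl₂, so n(Cl₂) = 0.7526/2 = 0.3763 mol.
V = nRT/P = (0.3763 × 8.314 × 330) / (168 × 10³) = 0.00615 m³ = 6.15 L.

6.15 L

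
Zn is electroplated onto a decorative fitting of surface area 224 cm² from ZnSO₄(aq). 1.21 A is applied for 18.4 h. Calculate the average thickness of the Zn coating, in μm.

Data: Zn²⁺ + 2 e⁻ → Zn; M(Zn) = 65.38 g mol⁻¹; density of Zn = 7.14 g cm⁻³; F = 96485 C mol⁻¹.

170 μm

Q = I·t = 1.210 × 66240 = 80150 C; n(e⁻) = 0.8307 mol.
n(Zn) = n(e⁻)/2 = 0.4154 mol, so m = 0.4154 × 65.38 = 27.16 g.
Volume = m/ρ = 27.16 / 7.14 = 3.803 cm³.
Thickness = V/A = 3.803 / 224 = 0.0170 cm = 170 μm.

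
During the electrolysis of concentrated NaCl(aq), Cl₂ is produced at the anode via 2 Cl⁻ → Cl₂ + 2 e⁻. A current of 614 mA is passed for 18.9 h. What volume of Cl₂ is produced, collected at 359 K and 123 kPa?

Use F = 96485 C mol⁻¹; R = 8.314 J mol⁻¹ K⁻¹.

5.25 L

Q = I·t = 0.6140 A × 68040 s = 41780 C.
n(e⁻) = Q/F = 41780 / 96485 = 0.4330 mol.
2 electrons are transferred per Cl₂ molecule, so n(Cl₂) = 0.4330 / 2 = 0.2165 mol.
V = nRT/P = (0.2165 × 8.314 × 359) / (123 × 10³ Pa) = 0.00525 m³ = 5.25 L.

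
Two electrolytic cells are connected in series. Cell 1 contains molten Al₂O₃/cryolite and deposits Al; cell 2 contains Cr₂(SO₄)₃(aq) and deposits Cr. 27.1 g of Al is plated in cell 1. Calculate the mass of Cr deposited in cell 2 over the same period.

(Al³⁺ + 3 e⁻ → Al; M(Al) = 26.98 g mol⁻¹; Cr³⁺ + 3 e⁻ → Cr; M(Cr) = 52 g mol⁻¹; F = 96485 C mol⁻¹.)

52.2 g

n(Al) = 27.1 / 26.98 = 1.004 mol.
Since Al³⁺ + 3 e⁻ → Al, n(e⁻) passed = 3 × 1.004 = 3.013 mol.
Cells in series carry the same charge, so the same 3.013 mol of electrons passes through cell 2.
Cr³⁺ + 3 e⁻ → Cr, so n(Cr) = 3.013 / 3 = 1.004 mol.
m(Cr) = 1.004 × 52 = 52.2 g.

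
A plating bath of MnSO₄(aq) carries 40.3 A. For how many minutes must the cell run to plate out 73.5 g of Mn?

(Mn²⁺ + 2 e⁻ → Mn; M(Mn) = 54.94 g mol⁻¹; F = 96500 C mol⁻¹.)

n(Mn) = m/M = 73.5 / 54.94 = 1.338 mol.
Each Mn atom requires 2 electrons, so n(e⁻) = 2 × 1.338 = 2.676 mol.
Q = n(e⁻)·F = 2.676 × 96500 = 258200 C.
t = Q/I = 258200 / 40.30 A = 6407 s = 107 min.

107 min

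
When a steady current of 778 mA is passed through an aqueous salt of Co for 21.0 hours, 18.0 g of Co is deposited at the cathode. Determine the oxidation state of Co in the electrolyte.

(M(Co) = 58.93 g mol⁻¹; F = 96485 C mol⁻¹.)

+2

Q = I·t = 0.7780 A × 75600 s = 58820 C, so n(e⁻) = 58820/96485 = 0.6096 mol.
n(Co) deposited = 18.0 / 58.93 = 0.3054 mol.
Electrons per atom = n(e⁻)/n(Co) = 0.6096 / 0.3054 = 2.00 ≈ 2, so the ion is Co²⁺.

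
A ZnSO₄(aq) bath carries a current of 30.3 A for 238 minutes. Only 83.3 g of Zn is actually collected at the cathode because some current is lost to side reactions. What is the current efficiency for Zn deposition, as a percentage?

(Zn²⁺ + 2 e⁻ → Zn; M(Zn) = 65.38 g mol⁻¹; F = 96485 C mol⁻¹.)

Q = I·t = 30.30 × 14280 = 432700 C; n(e⁻) = 432700/96485 = 4.484 mol.
Theoretical n(Zn) = n(e⁻)/2 = 2.242 mol, i.e. m_theo = 2.242 × 65.38 = 146.6 g.
Efficiency = m_actual / m_theo = 83.3 / 146.6 = 56.8 %.

56.8 %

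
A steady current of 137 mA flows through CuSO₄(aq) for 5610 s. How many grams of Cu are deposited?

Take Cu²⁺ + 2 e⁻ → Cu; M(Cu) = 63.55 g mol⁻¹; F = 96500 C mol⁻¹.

0.253 g

Q = I·t = 0.1370 A × 5610.0 s = 768.6 C.
n(e⁻) = Q/F = 768.6 / 96500 = 0.007964 mol.
Cu²⁺ + 2 e⁻ → Cu, so n(Cu) = n(e⁻)/2 = 0.003982 mol.
m = n·M = 0.003982 × 63.55 = 0.253 g.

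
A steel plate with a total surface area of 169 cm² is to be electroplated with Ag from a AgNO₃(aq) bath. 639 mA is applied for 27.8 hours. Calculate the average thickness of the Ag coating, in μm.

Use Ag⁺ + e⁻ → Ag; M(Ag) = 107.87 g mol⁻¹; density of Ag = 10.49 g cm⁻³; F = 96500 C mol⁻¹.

403 μm

Q = I·t = 0.6390 × 100080 = 63950 C; n(e⁻) = 0.6627 mol.
n(Ag) = n(e⁻)/1 = 0.6627 mol, so m = 0.6627 × 107.87 = 71.49 g.
Volume = m/ρ = 71.49 / 10.49 = 6.815 cm³.
Thickness = V/A = 6.815 / 169 = 0.0403 cm = 403 μm.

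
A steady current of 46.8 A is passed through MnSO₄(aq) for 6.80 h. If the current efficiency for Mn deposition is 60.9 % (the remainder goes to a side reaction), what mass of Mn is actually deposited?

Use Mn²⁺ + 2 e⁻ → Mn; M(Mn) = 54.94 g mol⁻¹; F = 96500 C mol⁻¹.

199 g

Q = I·t = 46.80 × 24480 = 1146000 C.
n(e⁻) = 1146000/96500 = 11.87 mol; theoretically n(Mn) = 11.87/2 = 5.936 mol, m_theo = 326.1 g.
At 60.9 % efficiency, m_actual = 0.609 × 326.1 = 199 g.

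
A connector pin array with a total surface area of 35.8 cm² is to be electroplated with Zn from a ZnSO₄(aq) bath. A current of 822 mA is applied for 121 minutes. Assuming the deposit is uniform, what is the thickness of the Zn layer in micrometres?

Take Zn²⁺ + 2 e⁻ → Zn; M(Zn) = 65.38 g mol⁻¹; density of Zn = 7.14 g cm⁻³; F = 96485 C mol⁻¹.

79.1 μm

Q = I·t = 0.8220 × 7260.0 = 5968 C; n(e⁻) = 0.06185 mol.
n(Zn) = n(e⁻)/2 = 0.03093 mol, so m = 0.03093 × 65.38 = 2.022 g.
Volume = m/ρ = 2.022 / 7.14 = 0.2832 cm³.
Thickness = V/A = 0.2832 / 35.8 = 0.00791 cm = 79.1 μm.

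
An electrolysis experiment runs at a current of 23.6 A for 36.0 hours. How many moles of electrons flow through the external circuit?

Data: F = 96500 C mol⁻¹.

Q = I·t = 23.60 A × 129600 s = 3059000 C.
n(e⁻) = Q/F = 3059000 / 96500 = 31.7 mol.

31.7 mol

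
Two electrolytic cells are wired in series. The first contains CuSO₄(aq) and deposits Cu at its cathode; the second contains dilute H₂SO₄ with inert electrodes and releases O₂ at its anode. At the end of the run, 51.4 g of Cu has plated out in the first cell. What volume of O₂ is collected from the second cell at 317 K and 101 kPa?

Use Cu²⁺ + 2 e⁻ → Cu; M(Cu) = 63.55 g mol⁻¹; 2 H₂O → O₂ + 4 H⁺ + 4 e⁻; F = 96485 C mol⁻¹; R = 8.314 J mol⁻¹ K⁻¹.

10.6 L

n(Cu) = 51.4 / 63.55 = 0.8088 mol, so n(e⁻) = 2 × 0.8088 = 1.618 mol.
The cells are in series, so the same 1.618 mol of electrons passes through the second cell.
2 H₂O → O₂ + 4 H⁺ + 4 e⁻ — 4 mol e⁻ per mol O₂, so n(O₂) = 1.618/4 = 0.4044 mol.
V = nRT/P = (0.4044 × 8.314 × 317) / (101 × 10³) = 0.0106 m³ = 10.6 L.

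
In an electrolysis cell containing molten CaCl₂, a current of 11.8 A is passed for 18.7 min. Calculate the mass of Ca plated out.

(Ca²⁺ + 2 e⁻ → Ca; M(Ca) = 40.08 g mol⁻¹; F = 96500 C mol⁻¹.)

2.75 g

Q = I·t = 11.80 A × 1122.0 s = 13240 C.
n(e⁻) = Q/F = 13240 / 96500 = 0.1372 mol.
Ca²⁺ + 2 e⁻ → Ca, so n(Ca) = n(e⁻)/2 = 0.06860 mol.
m = n·M = 0.06860 × 40.08 = 2.75 g.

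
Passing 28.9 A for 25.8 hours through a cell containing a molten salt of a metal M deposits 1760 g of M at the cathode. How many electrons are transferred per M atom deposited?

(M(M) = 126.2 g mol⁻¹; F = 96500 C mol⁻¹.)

2

Q = I·t = 28.90 A × 92880 s = 2684000 C, so n(e⁻) = 2684000/96500 = 27.82 mol.
n(M) deposited = 1760 / 126.2 = 13.95 mol.
Electrons per atom = n(e⁻)/n(M) = 27.82 / 13.95 = 1.99 ≈ 2, so the ion is M²⁺.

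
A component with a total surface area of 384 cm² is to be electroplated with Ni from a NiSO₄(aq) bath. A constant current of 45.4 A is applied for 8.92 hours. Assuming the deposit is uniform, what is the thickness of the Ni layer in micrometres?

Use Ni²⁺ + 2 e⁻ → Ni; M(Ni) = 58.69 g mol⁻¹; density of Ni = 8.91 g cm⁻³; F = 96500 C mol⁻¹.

1300 μm

Q = I·t = 45.40 × 32112 = 1458000 C; n(e⁻) = 15.11 mol.
n(Ni) = n(e⁻)/2 = 7.554 mol, so m = 7.554 × 58.69 = 443.3 g.
Volume = m/ρ = 443.3 / 8.91 = 49.76 cm³.
Thickness = V/A = 49.76 / 384 = 0.130 cm = 1300 μm.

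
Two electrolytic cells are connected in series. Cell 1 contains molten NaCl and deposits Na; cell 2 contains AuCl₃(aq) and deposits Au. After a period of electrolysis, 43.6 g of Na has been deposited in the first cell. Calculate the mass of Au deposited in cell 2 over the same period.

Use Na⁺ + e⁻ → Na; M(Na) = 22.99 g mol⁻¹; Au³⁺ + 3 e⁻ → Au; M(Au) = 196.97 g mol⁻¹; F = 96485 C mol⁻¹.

125 g

n(Na) = 43.6 / 22.99 = 1.896 mol.
Since Na⁺ + e⁻ → Na, n(e⁻) passed = 1 × 1.896 = 1.896 mol.
Cells in series carry the same charge, so the same 1.896 mol of electrons passes through cell 2.
Au³⁺ + 3 e⁻ → Au, so n(Au) = 1.896 / 3 = 0.6322 mol.
m(Au) = 0.6322 × 196.97 = 125 g.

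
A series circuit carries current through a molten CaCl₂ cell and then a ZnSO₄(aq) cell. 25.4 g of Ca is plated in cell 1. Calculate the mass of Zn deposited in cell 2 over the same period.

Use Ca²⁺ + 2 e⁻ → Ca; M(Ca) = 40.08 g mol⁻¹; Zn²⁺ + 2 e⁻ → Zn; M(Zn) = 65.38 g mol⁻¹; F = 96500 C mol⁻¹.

n(Ca) = 25.4 / 40.08 = 0.6337 mol.
Since Ca²⁺ + 2 e⁻ → Ca, n(e⁻) passed = 2 × 0.6337 = 1.267 mol.
Cells in series carry the same charge, so the same 1.267 mol of electrons passes through cell 2.
Zn²⁺ + 2 e⁻ → Zn, so n(Zn) = 1.267 / 2 = 0.6337 mol.
m(Zn) = 0.6337 × 65.38 = 41.4 g.

41.4 g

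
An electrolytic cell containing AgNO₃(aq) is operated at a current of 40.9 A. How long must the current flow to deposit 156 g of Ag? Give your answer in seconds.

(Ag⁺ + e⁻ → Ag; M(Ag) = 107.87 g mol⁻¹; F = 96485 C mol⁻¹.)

3410 s

n(Ag) = m/M = 156 / 107.87 = 1.446 mol.
Each Ag atom requires 1 electron, so n(e⁻) = 1 × 1.446 = 1.446 mol.
Q = n(e⁻)·F = 1.446 × 96485 = 139500 C.
t = Q/I = 139500 / 40.90 A = 3412 s.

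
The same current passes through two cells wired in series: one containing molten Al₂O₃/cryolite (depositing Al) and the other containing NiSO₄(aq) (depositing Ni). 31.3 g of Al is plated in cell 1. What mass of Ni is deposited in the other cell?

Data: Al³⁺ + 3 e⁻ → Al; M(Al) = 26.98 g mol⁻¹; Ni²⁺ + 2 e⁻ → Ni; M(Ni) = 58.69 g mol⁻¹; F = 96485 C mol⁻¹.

n(Al) = 31.3 / 26.98 = 1.160 mol.
Since Al³⁺ + 3 e⁻ → Al, n(e⁻) passed = 3 × 1.160 = 3.480 mol.
Cells in series carry the same charge, so the same 3.480 mol of electrons passes through cell 2.
Ni²⁺ + 2 e⁻ → Ni, so n(Ni) = 3.480 / 2 = 1.740 mol.
m(Ni) = 1.740 × 58.69 = 102 g.

102 g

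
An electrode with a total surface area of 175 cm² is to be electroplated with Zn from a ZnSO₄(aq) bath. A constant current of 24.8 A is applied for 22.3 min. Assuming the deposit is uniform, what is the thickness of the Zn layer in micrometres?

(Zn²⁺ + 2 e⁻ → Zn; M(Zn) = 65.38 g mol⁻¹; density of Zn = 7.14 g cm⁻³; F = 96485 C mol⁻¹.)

Q = I·t = 24.80 × 1338.0 = 33180 C; n(e⁻) = 0.3439 mol.
n(Zn) = n(e⁻)/2 = 0.1720 mol, so m = 0.1720 × 65.38 = 11.24 g.
Volume = m/ρ = 11.24 / 7.14 = 1.575 cm³.
Thickness = V/A = 1.575 / 175 = 0.00900 cm = 90.0 μm.

90.0 μm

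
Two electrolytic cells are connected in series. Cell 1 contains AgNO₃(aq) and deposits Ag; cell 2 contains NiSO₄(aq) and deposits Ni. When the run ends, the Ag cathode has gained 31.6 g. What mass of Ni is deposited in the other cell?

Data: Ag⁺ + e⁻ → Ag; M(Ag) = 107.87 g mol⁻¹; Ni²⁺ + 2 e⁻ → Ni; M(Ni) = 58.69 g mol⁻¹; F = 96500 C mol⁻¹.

n(Ag) = 31.6 / 107.87 = 0.2929 mol.
Since Ag⁺ + e⁻ → Ag, n(e⁻) passed = 1 × 0.2929 = 0.2929 mol.
Cells in series carry the same charge, so the same 0.2929 mol of electrons passes through cell 2.
Ni²⁺ + 2 e⁻ → Ni, so n(Ni) = 0.2929 / 2 = 0.1465 mol.
m(Ni) = 0.1465 × 58.69 = 8.60 g.

8.60 g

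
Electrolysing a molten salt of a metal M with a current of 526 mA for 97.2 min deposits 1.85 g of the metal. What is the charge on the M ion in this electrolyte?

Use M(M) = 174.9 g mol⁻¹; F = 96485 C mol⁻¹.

Q = I·t = 0.5260 A × 5832.0 s = 3068 C, so n(e⁻) = 3068/96485 = 0.03179 mol.
n(M) deposited = 1.85 / 174.9 = 0.01058 mol.
Electrons per atom = n(e⁻)/n(M) = 0.03179 / 0.01058 = 3.01 ≈ 3, so the ion is M³⁺.

+3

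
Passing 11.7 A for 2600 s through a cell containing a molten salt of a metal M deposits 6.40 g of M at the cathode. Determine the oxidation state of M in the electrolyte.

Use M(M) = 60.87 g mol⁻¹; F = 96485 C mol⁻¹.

+3

Q = I·t = 11.70 A × 2600.0 s = 30420 C, so n(e⁻) = 30420/96485 = 0.3153 mol.
n(M) deposited = 6.40 / 60.87 = 0.1051 mol.
Electrons per atom = n(e⁻)/n(M) = 0.3153 / 0.1051 = 3.00 ≈ 3, so the ion is M³⁺.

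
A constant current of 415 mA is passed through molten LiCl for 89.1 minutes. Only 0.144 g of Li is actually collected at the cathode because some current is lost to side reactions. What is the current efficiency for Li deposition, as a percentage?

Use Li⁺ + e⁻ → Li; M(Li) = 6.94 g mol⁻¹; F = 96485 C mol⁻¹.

Q = I·t = 0.4150 × 5346.0 = 2219 C; n(e⁻) = 2219/96485 = 0.02299 mol.
Theoretical n(Li) = n(e⁻)/1 = 0.02299 mol, i.e. m_theo = 0.02299 × 6.94 = 0.1596 g.
Efficiency = m_actual / m_theo = 0.144 / 0.1596 = 90.2 %.

90.2 %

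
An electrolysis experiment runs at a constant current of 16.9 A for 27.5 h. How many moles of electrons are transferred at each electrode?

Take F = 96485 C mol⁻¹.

Q = I·t = 16.90 A × 99000 s = 1673000 C.
n(e⁻) = Q/F = 1673000 / 96485 = 17.3 mol.

17.3 mol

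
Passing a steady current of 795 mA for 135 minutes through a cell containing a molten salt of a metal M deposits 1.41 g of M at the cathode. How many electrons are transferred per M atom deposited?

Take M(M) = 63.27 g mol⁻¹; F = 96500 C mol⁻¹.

Q = I·t = 0.7950 A × 8100.0 s = 6440 C, so n(e⁻) = 6440/96500 = 0.06673 mol.
n(M) deposited = 1.41 / 63.27 = 0.02229 mol.
Electrons per atom = n(e⁻)/n(M) = 0.06673 / 0.02229 = 2.99 ≈ 3, so the ion is M³⁺.

3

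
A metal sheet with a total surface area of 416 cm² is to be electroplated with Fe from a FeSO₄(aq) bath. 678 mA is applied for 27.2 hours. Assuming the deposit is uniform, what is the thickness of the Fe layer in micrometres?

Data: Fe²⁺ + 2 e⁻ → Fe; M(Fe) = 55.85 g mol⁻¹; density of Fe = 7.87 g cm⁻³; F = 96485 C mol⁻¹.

Q = I·t = 0.6780 × 97920 = 66390 C; n(e⁻) = 0.6881 mol.
n(Fe) = n(e⁻)/2 = 0.3440 mol, so m = 0.3440 × 55.85 = 19.21 g.
Volume = m/ρ = 19.21 / 7.87 = 2.442 cm³.
Thickness = V/A = 2.442 / 416 = 0.00587 cm = 58.7 μm.

58.7 μm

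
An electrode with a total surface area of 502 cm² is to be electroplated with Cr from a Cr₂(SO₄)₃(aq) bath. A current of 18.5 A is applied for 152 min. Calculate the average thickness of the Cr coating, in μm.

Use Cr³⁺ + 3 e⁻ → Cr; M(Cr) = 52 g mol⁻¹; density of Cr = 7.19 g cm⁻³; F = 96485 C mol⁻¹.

84.0 μm

Q = I·t = 18.50 × 9120.0 = 168700 C; n(e⁻) = 1.749 mol.
n(Cr) = n(e⁻)/3 = 0.5829 mol, so m = 0.5829 × 52 = 30.31 g.
Volume = m/ρ = 30.31 / 7.19 = 4.216 cm³.
Thickness = V/A = 4.216 / 502 = 0.00840 cm = 84.0 μm.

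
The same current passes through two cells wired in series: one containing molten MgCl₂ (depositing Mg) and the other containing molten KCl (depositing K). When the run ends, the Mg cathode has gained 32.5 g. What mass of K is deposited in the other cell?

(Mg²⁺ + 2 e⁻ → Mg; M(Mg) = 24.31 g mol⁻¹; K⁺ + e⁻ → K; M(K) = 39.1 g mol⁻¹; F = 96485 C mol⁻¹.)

105 g

n(Mg) = 32.5 / 24.31 = 1.337 mol.
Since Mg²⁺ + 2 e⁻ → Mg, n(e⁻) passed = 2 × 1.337 = 2.674 mol.
Cells in series carry the same charge, so the same 2.674 mol of electrons passes through cell 2.
K⁺ + e⁻ → K, so n(K) = 2.674 / 1 = 2.674 mol.
m(K) = 2.674 × 39.1 = 105 g.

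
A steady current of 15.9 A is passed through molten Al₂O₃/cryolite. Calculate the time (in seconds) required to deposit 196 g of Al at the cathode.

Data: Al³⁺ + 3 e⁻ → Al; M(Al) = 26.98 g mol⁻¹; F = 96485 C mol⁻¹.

n(Al) = m/M = 196 / 26.98 = 7.265 mol.
Each Al atom requires 3 electrons, so n(e⁻) = 3 × 7.265 = 21.79 mol.
Q = n(e⁻)·F = 21.79 × 96485 = 2103000 C.
t = Q/I = 2103000 / 15.90 A = 132300 s.

1.32 × 10⁵ s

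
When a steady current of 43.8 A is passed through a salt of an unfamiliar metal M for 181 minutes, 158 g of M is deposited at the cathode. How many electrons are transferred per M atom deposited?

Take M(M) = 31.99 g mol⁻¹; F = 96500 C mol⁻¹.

1

Q = I·t = 43.80 A × 10860 s = 475700 C, so n(e⁻) = 475700/96500 = 4.929 mol.
n(M) deposited = 158 / 31.99 = 4.939 mol.
Electrons per atom = n(e⁻)/n(M) = 4.929 / 4.939 = 0.998 ≈ 1, so the ion is M⁺.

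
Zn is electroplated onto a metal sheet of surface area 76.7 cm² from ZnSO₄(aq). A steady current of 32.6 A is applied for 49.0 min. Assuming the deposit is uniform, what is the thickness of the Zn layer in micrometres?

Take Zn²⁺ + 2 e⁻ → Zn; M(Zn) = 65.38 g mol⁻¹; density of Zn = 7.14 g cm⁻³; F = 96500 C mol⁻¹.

Q = I·t = 32.60 × 2940.0 = 95840 C; n(e⁻) = 0.9932 mol.
n(Zn) = n(e⁻)/2 = 0.4966 mol, so m = 0.4966 × 65.38 = 32.47 g.
Volume = m/ρ = 32.47 / 7.14 = 4.547 cm³.
Thickness = V/A = 4.547 / 76.7 = 0.0593 cm = 593 μm.

593 μm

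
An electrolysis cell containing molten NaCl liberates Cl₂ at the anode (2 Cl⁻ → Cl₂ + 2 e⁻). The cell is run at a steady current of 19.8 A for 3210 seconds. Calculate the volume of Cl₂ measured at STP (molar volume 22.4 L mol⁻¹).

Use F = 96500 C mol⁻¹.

7.38 L

Q = I·t = 19.80 A × 3210.0 s = 63560 C.
n(e⁻) = Q/F = 63560 / 96500 = 0.6586 mol.
2 electrons are transferred per Cl₂ molecule, so n(Cl₂) = 0.6586 / 2 = 0.3293 mol.
V = n × V_m = 0.3293 × 22.4 = 7.38 L.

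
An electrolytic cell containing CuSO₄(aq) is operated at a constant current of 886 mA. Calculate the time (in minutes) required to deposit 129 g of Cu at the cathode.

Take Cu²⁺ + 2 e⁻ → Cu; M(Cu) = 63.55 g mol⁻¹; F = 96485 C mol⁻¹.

n(Cu) = m/M = 129 / 63.55 = 2.030 mol.
Each Cu atom requires 2 electrons, so n(e⁻) = 2 × 2.030 = 4.060 mol.
Q = n(e⁻)·F = 4.060 × 96485 = 391700 C.
t = Q/I = 391700 / 0.8860 A = 442100 s = 7370 min.

7370 min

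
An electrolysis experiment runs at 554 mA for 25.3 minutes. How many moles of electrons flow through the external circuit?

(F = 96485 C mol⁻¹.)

0.00872 mol

Q = I·t = 0.5540 A × 1518.0 s = 841.0 C.
n(e⁻) = Q/F = 841.0 / 96485 = 0.00872 mol.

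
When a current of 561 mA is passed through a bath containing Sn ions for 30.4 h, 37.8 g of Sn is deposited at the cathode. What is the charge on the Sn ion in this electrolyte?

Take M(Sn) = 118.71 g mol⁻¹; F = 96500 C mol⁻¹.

+2

Q = I·t = 0.5610 A × 109440 s = 61400 C, so n(e⁻) = 61400/96500 = 0.6362 mol.
n(Sn) deposited = 37.8 / 118.71 = 0.3184 mol.
Electrons per atom = n(e⁻)/n(Sn) = 0.6362 / 0.3184 = 2.00 ≈ 2, so the ion is Sn²⁺.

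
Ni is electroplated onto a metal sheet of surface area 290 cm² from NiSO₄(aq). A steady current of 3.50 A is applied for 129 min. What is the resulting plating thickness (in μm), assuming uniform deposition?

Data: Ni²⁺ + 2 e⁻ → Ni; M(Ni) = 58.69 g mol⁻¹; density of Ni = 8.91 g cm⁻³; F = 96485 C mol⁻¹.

Q = I·t = 3.500 × 7740.0 = 27090 C; n(e⁻) = 0.2808 mol.
n(Ni) = n(e⁻)/2 = 0.1404 mol, so m = 0.1404 × 58.69 = 8.239 g.
Volume = m/ρ = 8.239 / 8.91 = 0.9247 cm³.
Thickness = V/A = 0.9247 / 290 = 0.00319 cm = 31.9 μm.

31.9 μm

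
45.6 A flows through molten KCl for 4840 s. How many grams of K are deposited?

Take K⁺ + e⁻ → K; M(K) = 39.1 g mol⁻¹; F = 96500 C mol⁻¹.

89.4 g

Q = I·t = 45.60 A × 4840.0 s = 220700 C.
n(e⁻) = Q/F = 220700 / 96500 = 2.287 mol.
K⁺ + e⁻ → K, so n(K) = n(e⁻)/1 = 2.287 mol.
m = n·M = 2.287 × 39.1 = 89.4 g.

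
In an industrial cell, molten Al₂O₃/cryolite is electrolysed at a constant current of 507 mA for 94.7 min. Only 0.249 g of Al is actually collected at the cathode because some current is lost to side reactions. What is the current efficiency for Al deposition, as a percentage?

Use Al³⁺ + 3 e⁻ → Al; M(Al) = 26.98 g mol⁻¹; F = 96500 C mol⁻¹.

92.7 %

Q = I·t = 0.5070 × 5682.0 = 2881 C; n(e⁻) = 2881/96500 = 0.02985 mol.
Theoretical n(Al) = n(e⁻)/3 = 0.009951 mol, i.e. m_theo = 0.009951 × 26.98 = 0.2685 g.
Efficiency = m_actual / m_theo = 0.249 / 0.2685 = 92.7 %.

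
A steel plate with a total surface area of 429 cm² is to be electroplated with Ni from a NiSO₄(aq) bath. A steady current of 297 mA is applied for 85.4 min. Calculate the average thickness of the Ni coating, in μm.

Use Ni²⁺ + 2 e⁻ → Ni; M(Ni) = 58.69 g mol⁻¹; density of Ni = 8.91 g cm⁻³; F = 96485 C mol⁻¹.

Q = I·t = 0.2970 × 5124.0 = 1522 C; n(e⁻) = 0.01577 mol.
n(Ni) = n(e⁻)/2 = 0.007886 mol, so m = 0.007886 × 58.69 = 0.4628 g.
Volume = m/ρ = 0.4628 / 8.91 = 0.05195 cm³.
Thickness = V/A = 0.05195 / 429 = 1.21 × 10⁻⁴ cm = 1.21 μm.

1.21 μm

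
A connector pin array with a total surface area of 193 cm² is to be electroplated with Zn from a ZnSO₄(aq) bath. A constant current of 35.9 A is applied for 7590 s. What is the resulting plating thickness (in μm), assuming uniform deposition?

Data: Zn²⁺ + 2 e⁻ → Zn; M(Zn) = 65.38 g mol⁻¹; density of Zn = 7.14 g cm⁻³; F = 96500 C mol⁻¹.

670 μm

Q = I·t = 35.90 × 7590.0 = 272500 C; n(e⁻) = 2.824 mol.
n(Zn) = n(e⁻)/2 = 1.412 mol, so m = 1.412 × 65.38 = 92.30 g.
Volume = m/ρ = 92.30 / 7.14 = 12.93 cm³.
Thickness = V/A = 12.93 / 193 = 0.0670 cm = 670 μm.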